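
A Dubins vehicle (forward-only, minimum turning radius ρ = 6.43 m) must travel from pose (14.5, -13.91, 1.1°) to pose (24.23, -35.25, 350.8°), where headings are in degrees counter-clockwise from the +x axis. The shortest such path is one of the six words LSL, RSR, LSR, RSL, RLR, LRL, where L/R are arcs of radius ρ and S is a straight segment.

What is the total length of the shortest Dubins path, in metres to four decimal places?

28.1910 m

Let ψ = atan2(Δy, Δx) = atan2(-21.34, 9.73) = -65.4893° be the start→goal bearing.
Normalize: d = |goal − start| / ρ = 23.453539/6.43 = 3.647518, α = (θ_start − ψ) mod 360° = 66.5893° = 1.162203 rad, β = (θ_goal − ψ) mod 360° = 56.2893° = 0.982434 rad.
Common terms: sin α = 0.917681, cos α = 0.397319, sin β = 0.831851, cos β = 0.554999, cos(α−β) = 0.983885, d² = 13.304386. Work in radians in the unit-radius frame; every candidate has L = ρ·(t + p + q).
LSL: p² = 2 + d² − 2cos(α−β) + 2d(sin α − sin β) = 13.962748; p = √p² = 3.736676; φ = atan2(cos β − cos α, d + sin α − sin β) = 0.042211 rad; t = (φ − α) mod 2π = 5.163193 rad, q = (β − φ) mod 2π = 0.940223 rad → L = 6.43·(5.163193 + 3.736676 + 0.940223) = 6.43·9.840092 = 63.271794 m
RSR: p² = 2 + d² − 2cos(α−β) + 2d(sin β − sin α) = 12.710484; p = √p² = 3.565177; φ = atan2(cos α − cos β, d − sin α + sin β) = -0.044242 rad; t = (α − φ) mod 2π = 1.206445 rad, q = (φ − β) mod 2π = 5.256509 rad → L = 6.43·(1.206445 + 3.565177 + 5.256509) = 6.43·10.028131 = 64.480881 m
LSR: p² = d² − 2 + 2cos(α−β) + 2d(sin α + sin β) = 26.035049; p = √p² = 5.102455; φ = atan2(−cos α − cos β, d + sin α + sin β) − atan2(−2, p) = 0.198909 rad; t = (φ − α) mod 2π = 5.319892 rad, q = (φ − β) mod 2π = 5.499661 rad → L = 6.43·(5.319892 + 5.102455 + 5.499661) = 6.43·15.922008 = 102.378509 m
RSL: p² = d² − 2 + 2cos(α−β) − 2d(sin α + sin β) = 0.509262; p = √p² = 0.713626; φ = atan2(cos α + cos β, d − sin α − sin β) − atan2(2, p) = -0.763017 rad; t = (α − φ) mod 2π = 1.925220 rad, q = (β − φ) mod 2π = 1.745451 rad → L = 6.43·(1.925220 + 0.713626 + 1.745451) = 6.43·4.384297 = 28.191028 m
RLR: c = (6 − d² + 2cos(α−β) + 2d(sin α − sin β))/8 = -0.588810; p = 2π − arccos c = 4.082803 rad; φ = atan2(cos α − cos β, d − sin α + sin β) = -0.044242 rad; t = (α − φ + p/2) mod 2π = 3.247847 rad, q = (α − β − t + p) mod 2π = 1.014725 rad → L = 6.43·(3.247847 + 4.082803 + 1.014725) = 6.43·8.345374 = 53.660756 m
LRL: c = (6 − d² + 2cos(α−β) − 2d(sin α − sin β))/8 = -0.745343; p = 2π − arccos c = 3.871339 rad; φ = atan2(cos β − cos α, d + sin α − sin β) = 0.042211 rad; t = (φ − α + p/2) mod 2π = 0.815677 rad, q = (β − α − t + p) mod 2π = 2.875893 rad → L = 6.43·(0.815677 + 3.871339 + 2.875893) = 6.43·7.562909 = 48.629507 m
Shortest: RSL with L = 28.191028 m ≈ 28.1910 m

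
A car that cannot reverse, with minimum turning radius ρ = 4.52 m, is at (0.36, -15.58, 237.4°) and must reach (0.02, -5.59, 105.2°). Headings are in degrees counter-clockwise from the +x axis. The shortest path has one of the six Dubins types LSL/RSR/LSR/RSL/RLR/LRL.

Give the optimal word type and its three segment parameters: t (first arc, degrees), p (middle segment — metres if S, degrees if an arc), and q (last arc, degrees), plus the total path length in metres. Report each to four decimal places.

Let ψ = atan2(Δy, Δx) = atan2(9.99, -0.34) = 91.9493° be the start→goal bearing.
Normalize: d = |goal − start| / ρ = 9.995784/4.52 = 2.211457, α = (θ_start − ψ) mod 360° = 145.4507° = 2.538594 rad, β = (θ_goal − ψ) mod 360° = 13.2507° = 0.231269 rad.
Common terms: sin α = 0.567114, cos α = -0.823639, sin β = 0.229213, cos β = 0.973376, cos(α−β) = -0.671721, d² = 4.890541. Work in radians in the unit-radius frame; every candidate has L = ρ·(t + p + q).
LSL: p² = 2 + d² − 2cos(α−β) + 2d(sin α − sin β) = 9.728490; p = √p² = 3.119053; φ = atan2(cos β − cos α, d + sin α − sin β) = 0.614000 rad; t = (φ − α) mod 2π = 4.358591 rad, q = (β − φ) mod 2π = 5.900455 rad → L = 4.52·(4.358591 + 3.119053 + 5.900455) = 4.52·13.378098 = 60.469004 m
RSR: p² = 2 + d² − 2cos(α−β) + 2d(sin β − sin α) = 6.739473; p = √p² = 2.596050; φ = atan2(cos α − cos β, d − sin α + sin β) = -0.764549 rad; t = (α − φ) mod 2π = 3.303143 rad, q = (φ − β) mod 2π = 5.287367 rad → L = 4.52·(3.303143 + 2.596050 + 5.287367) = 4.52·11.186560 = 50.563252 m
LSR: p² = d² − 2 + 2cos(α−β) + 2d(sin α + sin β) = 5.069187; p = √p² = 2.251486; φ = atan2(−cos α − cos β, d + sin α + sin β) − atan2(−2, p) = 0.676572 rad; t = (φ − α) mod 2π = 4.421163 rad, q = (φ − β) mod 2π = 0.445303 rad → L = 4.52·(4.421163 + 2.251486 + 0.445303) = 4.52·7.117952 = 32.173144 m
RSL: p² = d² − 2 + 2cos(α−β) − 2d(sin α + sin β) = -1.974988 < 0 → infeasible
RLR: c = (6 − d² + 2cos(α−β) + 2d(sin α − sin β))/8 = 0.157566; p = 2π − arccos c = 4.870614 rad; φ = atan2(cos α − cos β, d − sin α + sin β) = -0.764549 rad; t = (α − φ + p/2) mod 2π = 5.738450 rad, q = (α − β − t + p) mod 2π = 1.439489 rad → L = 4.52·(5.738450 + 4.870614 + 1.439489) = 4.52·12.048554 = 54.459463 m
LRL: c = (6 − d² + 2cos(α−β) − 2d(sin α − sin β))/8 = -0.216061; p = 2π − arccos c = 4.494610 rad; φ = atan2(cos β − cos α, d + sin α − sin β) = 0.614000 rad; t = (φ − α + p/2) mod 2π = 0.322711 rad, q = (β − α − t + p) mod 2π = 1.864574 rad → L = 4.52·(0.322711 + 4.494610 + 1.864574) = 4.52·6.681895 = 30.202167 m
Shortest: LRL with L = 30.202167 m ≈ 30.2022 m
Convert LRL to answer units (arcs ×180/π): t = 0.322711·180/π = 18.4900°, p = 4.494610·180/π = 257.5222°, q = 1.864574·180/π = 106.8322°, L = 30.2022 m.

LRL: t = 18.4900°, p = 257.5222°, q = 106.8322°, L = 30.2022 m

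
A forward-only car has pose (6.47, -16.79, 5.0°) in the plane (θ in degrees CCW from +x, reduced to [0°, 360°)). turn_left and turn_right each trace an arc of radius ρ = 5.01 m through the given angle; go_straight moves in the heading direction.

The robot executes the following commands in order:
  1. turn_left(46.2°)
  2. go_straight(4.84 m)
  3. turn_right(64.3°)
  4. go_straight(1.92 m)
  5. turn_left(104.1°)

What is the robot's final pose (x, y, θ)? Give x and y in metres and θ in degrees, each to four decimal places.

(26.0254, -4.8941, 91.0000°)

set_pose: (x, y, θ) = (6.4700, -16.7900, 5.0000°), ρ = 5.01
turn_left(46.2°): centre at ρ to the left, rotate +46.2° → (9.9378, -14.9383, 51.2000°)
go_straight(4.84): x += 4.84·cos θ, y += 4.84·sin θ → (12.9706, -11.1664, 51.2000°)
turn_right(64.3°): centre at ρ to the right, rotate −64.3° → (18.0106, -9.4260, -13.1000° ≡ 346.9000°)
go_straight(1.92): x += 1.92·cos θ, y += 1.92·sin θ → (19.8806, -9.8612, 346.9000°)
turn_left(104.1°): centre at ρ to the left, rotate +104.1° → (26.0254, -4.8941, 451.0000° ≡ 91.0000°)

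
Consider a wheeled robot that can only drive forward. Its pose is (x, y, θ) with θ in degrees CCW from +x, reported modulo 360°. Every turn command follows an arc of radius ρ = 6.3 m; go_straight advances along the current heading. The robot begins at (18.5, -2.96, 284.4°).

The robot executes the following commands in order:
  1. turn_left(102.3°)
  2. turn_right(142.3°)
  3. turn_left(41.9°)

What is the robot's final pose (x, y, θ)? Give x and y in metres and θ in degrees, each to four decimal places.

set_pose: (x, y, θ) = (18.5000, -2.9600, 284.4000°), ρ = 6.3
turn_left(102.3°): centre at ρ to the left, rotate +102.3° → (27.4328, -7.0215, 386.7000° ≡ 26.7000°)
turn_right(142.3°): centre at ρ to the right, rotate −142.3° → (35.9450, -15.3719, -115.6000° ≡ 244.4000°)
turn_left(41.9°): centre at ρ to the left, rotate +41.9° → (35.5798, -19.8622, 286.3000°)

(35.5798, -19.8622, 286.3000°)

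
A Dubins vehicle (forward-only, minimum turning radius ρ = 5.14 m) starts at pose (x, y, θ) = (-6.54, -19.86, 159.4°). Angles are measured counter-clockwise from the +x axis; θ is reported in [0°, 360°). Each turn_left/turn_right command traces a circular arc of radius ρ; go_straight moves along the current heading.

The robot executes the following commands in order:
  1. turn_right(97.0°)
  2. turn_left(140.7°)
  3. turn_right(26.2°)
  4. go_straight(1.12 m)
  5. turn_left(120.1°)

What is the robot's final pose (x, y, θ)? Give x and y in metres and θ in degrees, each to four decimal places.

set_pose: (x, y, θ) = (-6.5400, -19.8600, 159.4000°), ρ = 5.14
turn_right(97.0°): centre at ρ to the right, rotate −97.0° → (-9.2866, -12.6673, 62.4000°)
turn_left(140.7°): centre at ρ to the left, rotate +140.7° → (-15.8583, -5.5581, 203.1000°)
turn_right(26.2°): centre at ρ to the right, rotate −26.2° → (-18.1529, -5.9627, 176.9000°)
go_straight(1.12): x += 1.12·cos θ, y += 1.12·sin θ → (-19.2713, -5.9021, 176.9000°)
turn_left(120.1°): centre at ρ to the left, rotate +120.1° → (-24.1290, -13.3681, 297.0000°)

(-24.1290, -13.3681, 297.0000°)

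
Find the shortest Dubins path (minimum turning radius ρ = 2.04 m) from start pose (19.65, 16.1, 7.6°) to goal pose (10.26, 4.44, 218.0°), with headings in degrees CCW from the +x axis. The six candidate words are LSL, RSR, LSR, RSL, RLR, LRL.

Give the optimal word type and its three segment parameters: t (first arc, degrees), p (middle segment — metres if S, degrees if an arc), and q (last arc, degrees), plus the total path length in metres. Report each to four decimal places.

Let ψ = atan2(Δy, Δx) = atan2(-11.66, -9.39) = -128.8451° be the start→goal bearing.
Normalize: d = |goal − start| / ρ = 14.970895/2.04 = 7.338674, α = (θ_start − ψ) mod 360° = 136.4451° = 2.381416 rad, β = (θ_goal − ψ) mod 360° = 346.8451° = 6.053589 rad.
Common terms: sin α = 0.689049, cos α = -0.724714, sin β = -0.227585, cos β = 0.973758, cos(α−β) = -0.862514, d² = 53.856137. Work in radians in the unit-radius frame; every candidate has L = ρ·(t + p + q).
LSL: p² = 2 + d² − 2cos(α−β) + 2d(sin α − sin β) = 71.034919; p = √p² = 8.428222; φ = atan2(cos β − cos α, d + sin α − sin β) = 0.202912 rad; t = (φ − α) mod 2π = 4.104681 rad, q = (β − φ) mod 2π = 5.850677 rad → L = 2.04·(4.104681 + 8.428222 + 5.850677) = 2.04·18.383580 = 37.502502 m
RSR: p² = 2 + d² − 2cos(α−β) + 2d(sin β − sin α) = 44.127410; p = √p² = 6.642847; φ = atan2(cos α − cos β, d − sin α + sin β) = -0.258556 rad; t = (α − φ) mod 2π = 2.639972 rad, q = (φ − β) mod 2π = 6.254226 rad → L = 2.04·(2.639972 + 6.642847 + 6.254226) = 2.04·15.537044 = 31.695571 m
LSR: p² = d² − 2 + 2cos(α−β) + 2d(sin α + sin β) = 56.904190; p = √p² = 7.543487; φ = atan2(−cos α − cos β, d + sin α + sin β) − atan2(−2, p) = 0.227249 rad; t = (φ − α) mod 2π = 4.129018 rad, q = (φ − β) mod 2π = 0.456846 rad → L = 2.04·(4.129018 + 7.543487 + 0.456846) = 2.04·12.129351 = 24.743876 m
RSL: p² = d² − 2 + 2cos(α−β) − 2d(sin α + sin β) = 43.358030; p = √p² = 6.584681; φ = atan2(cos α + cos β, d − sin α − sin β) − atan2(2, p) = -0.258683 rad; t = (α − φ) mod 2π = 2.640099 rad, q = (β − φ) mod 2π = 0.029087 rad → L = 2.04·(2.640099 + 6.584681 + 0.029087) = 2.04·9.253867 = 18.877889 m
RLR: c = (6 − d² + 2cos(α−β) + 2d(sin α − sin β))/8 = -4.515926, |c| > 1 → infeasible
LRL: c = (6 − d² + 2cos(α−β) − 2d(sin α − sin β))/8 = -7.879365, |c| > 1 → infeasible
Shortest: RSL with L = 18.877889 m ≈ 18.8779 m
Convert RSL to answer units (arcs ×180/π): t = 2.640099·180/π = 151.2665°, p = ρ·p = 2.04·6.584681 = 13.4328 m, q = 0.029087·180/π = 1.6665°, L = 18.8779 m.

RSL: t = 151.2665°, p = 13.4328 m, q = 1.6665°, L = 18.8779 m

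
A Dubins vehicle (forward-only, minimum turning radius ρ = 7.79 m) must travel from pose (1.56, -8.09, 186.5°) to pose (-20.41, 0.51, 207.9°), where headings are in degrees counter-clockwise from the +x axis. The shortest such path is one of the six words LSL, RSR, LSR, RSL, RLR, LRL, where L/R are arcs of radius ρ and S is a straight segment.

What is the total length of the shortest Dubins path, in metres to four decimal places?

25.0468 m

Let ψ = atan2(Δy, Δx) = atan2(8.60, -21.97) = 158.6225° be the start→goal bearing.
Normalize: d = |goal − start| / ρ = 23.593238/7.79 = 3.028657, α = (θ_start − ψ) mod 360° = 27.8775° = 0.486554 rad, β = (θ_goal − ψ) mod 360° = 49.2775° = 0.860055 rad.
Common terms: sin α = 0.467583, cos α = 0.883949, sin β = 0.757878, cos β = 0.652396, cos(α−β) = 0.931056, d² = 9.172764. Work in radians in the unit-radius frame; every candidate has L = ρ·(t + p + q).
LSL: p² = 2 + d² − 2cos(α−β) + 2d(sin α − sin β) = 7.552241; p = √p² = 2.748134; φ = atan2(cos β − cos α, d + sin α − sin β) = -0.084358 rad; t = (φ − α) mod 2π = 5.712273 rad, q = (β − φ) mod 2π = 0.944413 rad → L = 7.79·(5.712273 + 2.748134 + 0.944413) = 7.79·9.404820 = 73.263547 m
RSR: p² = 2 + d² − 2cos(α−β) + 2d(sin β − sin α) = 11.069063; p = √p² = 3.327020; φ = atan2(cos α − cos β, d − sin α + sin β) = 0.069654 rad; t = (α − φ) mod 2π = 0.416900 rad, q = (φ − β) mod 2π = 5.492785 rad → L = 7.79·(0.416900 + 3.327020 + 5.492785) = 7.79·9.236705 = 71.953931 m
LSR: p² = d² − 2 + 2cos(α−β) + 2d(sin α + sin β) = 16.457878; p = √p² = 4.056831; φ = atan2(−cos α − cos β, d + sin α + sin β) − atan2(−2, p) = 0.111461 rad; t = (φ − α) mod 2π = 5.908092 rad, q = (φ − β) mod 2π = 5.534592 rad → L = 7.79·(5.908092 + 4.056831 + 5.534592) = 7.79·15.499515 = 120.741224 m
RSL: p² = d² − 2 + 2cos(α−β) − 2d(sin α + sin β) = 1.611873; p = √p² = 1.269595; φ = atan2(cos α + cos β, d − sin α − sin β) − atan2(2, p) = -0.299521 rad; t = (α − φ) mod 2π = 0.786076 rad, q = (β − φ) mod 2π = 1.159576 rad → L = 7.79·(0.786076 + 1.269595 + 1.159576) = 7.79·3.215247 = 25.046774 m
RLR: c = (6 − d² + 2cos(α−β) + 2d(sin α − sin β))/8 = -0.383633; p = 2π − arccos c = 4.318662 rad; φ = atan2(cos α − cos β, d − sin α + sin β) = 0.069654 rad; t = (α − φ + p/2) mod 2π = 2.576231 rad, q = (α − β − t + p) mod 2π = 1.368930 rad → L = 7.79·(2.576231 + 4.318662 + 1.368930) = 7.79·8.263824 = 64.375186 m
LRL: c = (6 − d² + 2cos(α−β) − 2d(sin α − sin β))/8 = 0.055970; p = 2π − arccos c = 4.768388 rad; φ = atan2(cos β − cos α, d + sin α − sin β) = -0.084358 rad; t = (φ − α + p/2) mod 2π = 1.813281 rad, q = (β − α − t + p) mod 2π = 3.328607 rad → L = 7.79·(1.813281 + 4.768388 + 3.328607) = 7.79·9.910277 = 77.201055 m
Shortest: RSL with L = 25.046774 m ≈ 25.0468 m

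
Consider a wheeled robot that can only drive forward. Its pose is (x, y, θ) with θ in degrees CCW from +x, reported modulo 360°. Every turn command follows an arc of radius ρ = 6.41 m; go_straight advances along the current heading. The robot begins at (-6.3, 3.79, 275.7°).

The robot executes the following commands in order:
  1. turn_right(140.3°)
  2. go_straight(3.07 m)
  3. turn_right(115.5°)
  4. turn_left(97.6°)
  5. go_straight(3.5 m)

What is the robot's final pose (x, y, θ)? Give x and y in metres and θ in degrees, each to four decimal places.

(-15.1583, 23.4278, 117.5000°)

set_pose: (x, y, θ) = (-6.3000, 3.7900, 275.7000°), ρ = 6.41
turn_right(140.3°): centre at ρ to the right, rotate −140.3° → (-17.1791, -1.4107, 135.4000°)
go_straight(3.07): x += 3.07·cos θ, y += 3.07·sin θ → (-19.3650, 0.7449, 135.4000°)
turn_right(115.5°): centre at ρ to the right, rotate −115.5° → (-17.0461, 11.3362, 19.9000°)
turn_left(97.6°): centre at ρ to the left, rotate +97.6° → (-13.5422, 20.3233, 117.5000°)
go_straight(3.5): x += 3.5·cos θ, y += 3.5·sin θ → (-15.1583, 23.4278, 117.5000°)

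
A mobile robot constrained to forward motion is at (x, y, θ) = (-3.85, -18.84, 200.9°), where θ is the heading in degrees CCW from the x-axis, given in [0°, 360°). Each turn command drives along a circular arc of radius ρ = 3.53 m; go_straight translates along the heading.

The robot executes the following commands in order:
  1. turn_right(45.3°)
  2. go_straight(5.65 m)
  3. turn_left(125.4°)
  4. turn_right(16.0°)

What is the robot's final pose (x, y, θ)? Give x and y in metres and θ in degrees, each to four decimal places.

set_pose: (x, y, θ) = (-3.8500, -18.8400, 200.9000°), ρ = 3.53
turn_right(45.3°): centre at ρ to the right, rotate −45.3° → (-6.5675, -18.7570, 155.6000°)
go_straight(5.65): x += 5.65·cos θ, y += 5.65·sin θ → (-11.7129, -16.4229, 155.6000°)
turn_left(125.4°): centre at ρ to the left, rotate +125.4° → (-16.6363, -20.3112, 281.0000°)
turn_right(16.0°): centre at ρ to the right, rotate −16.0° → (-16.5849, -21.2924, 265.0000°)

(-16.5849, -21.2924, 265.0000°)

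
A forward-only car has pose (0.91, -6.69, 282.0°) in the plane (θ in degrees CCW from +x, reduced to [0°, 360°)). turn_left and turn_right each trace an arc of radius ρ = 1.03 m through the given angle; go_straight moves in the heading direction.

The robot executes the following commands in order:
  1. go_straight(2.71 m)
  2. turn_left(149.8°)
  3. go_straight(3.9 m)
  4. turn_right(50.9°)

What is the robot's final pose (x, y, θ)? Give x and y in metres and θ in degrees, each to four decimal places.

set_pose: (x, y, θ) = (0.9100, -6.6900, 282.0000°), ρ = 1.03
go_straight(2.71): x += 2.71·cos θ, y += 2.71·sin θ → (1.4734, -9.3408, 282.0000°)
turn_left(149.8°): centre at ρ to the left, rotate +149.8° → (3.4594, -9.4483, 431.8000° ≡ 71.8000°)
go_straight(3.9): x += 3.9·cos θ, y += 3.9·sin θ → (4.6775, -5.7434, 71.8000°)
turn_right(50.9°): centre at ρ to the right, rotate −50.9° → (5.2885, -5.1029, 20.9000°)

(5.2885, -5.1029, 20.9000°)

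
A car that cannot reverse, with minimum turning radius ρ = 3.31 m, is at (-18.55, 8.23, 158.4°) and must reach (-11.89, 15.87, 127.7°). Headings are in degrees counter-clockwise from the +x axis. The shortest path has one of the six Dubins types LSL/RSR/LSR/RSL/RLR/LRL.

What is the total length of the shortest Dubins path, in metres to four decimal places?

Let ψ = atan2(Δy, Δx) = atan2(7.64, 6.66) = 48.9204° be the start→goal bearing.
Normalize: d = |goal − start| / ρ = 10.135344/3.31 = 3.062037, α = (θ_start − ψ) mod 360° = 109.4796° = 1.910779 rad, β = (θ_goal − ψ) mod 360° = 78.7796° = 1.374963 rad.
Common terms: sin α = 0.942760, cos α = -0.333471, sin β = 0.980886, cos β = 0.194584, cos(α−β) = 0.859852, d² = 9.376074. Work in radians in the unit-radius frame; every candidate has L = ρ·(t + p + q).
LSL: p² = 2 + d² − 2cos(α−β) + 2d(sin α − sin β) = 9.422887; p = √p² = 3.069672; φ = atan2(cos β − cos α, d + sin α − sin β) = 0.172883 rad; t = (φ − α) mod 2π = 4.545290 rad, q = (β − φ) mod 2π = 1.202080 rad → L = 3.31·(4.545290 + 3.069672 + 1.202080) = 3.31·8.817041 = 29.184407 m
RSR: p² = 2 + d² − 2cos(α−β) + 2d(sin β − sin α) = 9.889852; p = √p² = 3.144813; φ = atan2(cos α − cos β, d − sin α + sin β) = -0.168712 rad; t = (α − φ) mod 2π = 2.079491 rad, q = (φ − β) mod 2π = 4.739510 rad → L = 3.31·(2.079491 + 3.144813 + 4.739510) = 3.31·9.963815 = 32.980227 m
LSR: p² = d² − 2 + 2cos(α−β) + 2d(sin α + sin β) = 20.876332; p = √p² = 4.569063; φ = atan2(−cos α − cos β, d + sin α + sin β) − atan2(−2, p) = 0.440450 rad; t = (φ − α) mod 2π = 4.812857 rad, q = (φ − β) mod 2π = 5.348673 rad → L = 3.31·(4.812857 + 4.569063 + 5.348673) = 3.31·14.730592 = 48.758261 m
RSL: p² = d² − 2 + 2cos(α−β) − 2d(sin α + sin β) = -2.684776 < 0 → infeasible
RLR: c = (6 − d² + 2cos(α−β) + 2d(sin α − sin β))/8 = -0.236231; p = 2π − arccos c = 4.473903 rad; φ = atan2(cos α − cos β, d − sin α + sin β) = -0.168712 rad; t = (α − φ + p/2) mod 2π = 4.316443 rad, q = (α − β − t + p) mod 2π = 0.693277 rad → L = 3.31·(4.316443 + 4.473903 + 0.693277) = 3.31·9.483623 = 31.390791 m
LRL: c = (6 − d² + 2cos(α−β) − 2d(sin α − sin β))/8 = -0.177861; p = 2π − arccos c = 4.533577 rad; φ = atan2(cos β − cos α, d + sin α − sin β) = 0.172883 rad; t = (φ − α + p/2) mod 2π = 0.528893 rad, q = (β − α − t + p) mod 2π = 3.468868 rad → L = 3.31·(0.528893 + 4.533577 + 3.468868) = 3.31·8.531338 = 28.238727 m
Shortest: LRL with L = 28.238727 m ≈ 28.2387 m

28.2387 m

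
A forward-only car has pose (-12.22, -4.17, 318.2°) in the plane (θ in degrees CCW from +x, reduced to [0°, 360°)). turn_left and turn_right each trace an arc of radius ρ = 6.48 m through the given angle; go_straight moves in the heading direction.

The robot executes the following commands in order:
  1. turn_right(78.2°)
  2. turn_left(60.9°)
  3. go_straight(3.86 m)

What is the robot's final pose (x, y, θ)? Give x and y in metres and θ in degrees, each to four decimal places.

set_pose: (x, y, θ) = (-12.2200, -4.1700, 318.2000°), ρ = 6.48
turn_right(78.2°): centre at ρ to the right, rotate −78.2° → (-10.9273, -12.2407, 240.0000°)
turn_left(60.9°): centre at ρ to the left, rotate +60.9° → (-10.8757, -18.8084, 300.9000°)
go_straight(3.86): x += 3.86·cos θ, y += 3.86·sin θ → (-8.8934, -22.1206, 300.9000°)

(-8.8934, -22.1206, 300.9000°)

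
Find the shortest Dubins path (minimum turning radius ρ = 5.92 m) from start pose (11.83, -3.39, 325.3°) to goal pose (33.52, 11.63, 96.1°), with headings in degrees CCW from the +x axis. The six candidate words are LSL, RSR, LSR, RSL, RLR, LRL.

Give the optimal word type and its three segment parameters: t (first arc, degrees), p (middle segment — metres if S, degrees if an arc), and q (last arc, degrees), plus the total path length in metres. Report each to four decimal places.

LSL: t = 72.1517°, p = 15.6618 m, q = 58.6483°, L = 29.1765 m

Let ψ = atan2(Δy, Δx) = atan2(15.02, 21.69) = 34.7020° be the start→goal bearing.
Normalize: d = |goal − start| / ρ = 26.382883/5.92 = 4.456568, α = (θ_start − ψ) mod 360° = 290.5980° = 5.071892 rad, β = (θ_goal − ψ) mod 360° = 61.3980° = 1.071597 rad.
Common terms: sin α = -0.936072, cos α = 0.351809, sin β = 0.877966, cos β = 0.478723, cos(α−β) = -0.653421, d² = 19.860999. Work in radians in the unit-radius frame; every candidate has L = ρ·(t + p + q).
LSL: p² = 2 + d² − 2cos(α−β) + 2d(sin α − sin β) = 6.999072; p = √p² = 2.645576; φ = atan2(cos β − cos α, d + sin α − sin β) = 0.047991 rad; t = (φ − α) mod 2π = 1.259284 rad, q = (β − φ) mod 2π = 1.023606 rad → L = 5.92·(1.259284 + 2.645576 + 1.023606) = 5.92·4.928467 = 29.176522 m
RSR: p² = 2 + d² − 2cos(α−β) + 2d(sin β − sin α) = 39.336608; p = √p² = 6.271890; φ = atan2(cos α − cos β, d − sin α + sin β) = -0.020237 rad; t = (α − φ) mod 2π = 5.092128 rad, q = (φ − β) mod 2π = 5.191352 rad → L = 5.92·(5.092128 + 6.271890 + 5.191352) = 5.92·16.555370 = 98.007792 m
LSR: p² = d² − 2 + 2cos(α−β) + 2d(sin α + sin β) = 16.036252; p = √p² = 4.004529; φ = atan2(−cos α − cos β, d + sin α + sin β) − atan2(−2, p) = 0.276569 rad; t = (φ − α) mod 2π = 1.487863 rad, q = (φ − β) mod 2π = 5.488158 rad → L = 5.92·(1.487863 + 4.004529 + 5.488158) = 5.92·10.980550 = 65.004854 m
RSL: p² = d² − 2 + 2cos(α−β) − 2d(sin α + sin β) = 17.072063; p = √p² = 4.131835; φ = atan2(cos α + cos β, d − sin α − sin β) − atan2(2, p) = -0.268875 rad; t = (α − φ) mod 2π = 5.340766 rad, q = (β − φ) mod 2π = 1.340472 rad → L = 5.92·(5.340766 + 4.131835 + 1.340472) = 5.92·10.813073 = 64.013395 m
RLR: c = (6 − d² + 2cos(α−β) + 2d(sin α − sin β))/8 = -3.917076, |c| > 1 → infeasible
LRL: c = (6 − d² + 2cos(α−β) − 2d(sin α − sin β))/8 = 0.125116; p = 2π − arccos c = 4.837834 rad; φ = atan2(cos β − cos α, d + sin α − sin β) = 0.047991 rad; t = (φ − α + p/2) mod 2π = 3.678201 rad, q = (β − α − t + p) mod 2π = 3.442523 rad → L = 5.92·(3.678201 + 4.837834 + 3.442523) = 5.92·11.958558 = 70.794664 m
Shortest: LSL with L = 29.176522 m ≈ 29.1765 m
Convert LSL to answer units (arcs ×180/π): t = 1.259284·180/π = 72.1517°, p = ρ·p = 5.92·2.645576 = 15.6618 m, q = 1.023606·180/π = 58.6483°, L = 29.1765 m.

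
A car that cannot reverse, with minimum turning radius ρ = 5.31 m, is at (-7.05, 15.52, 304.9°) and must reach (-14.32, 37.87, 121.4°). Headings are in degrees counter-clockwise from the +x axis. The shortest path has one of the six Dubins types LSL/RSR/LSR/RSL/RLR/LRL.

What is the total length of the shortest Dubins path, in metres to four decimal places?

39.5054 m

Let ψ = atan2(Δy, Δx) = atan2(22.35, -7.27) = 108.0187° be the start→goal bearing.
Normalize: d = |goal − start| / ρ = 23.502668/5.31 = 4.426114, α = (θ_start − ψ) mod 360° = 196.8813° = 3.436228 rad, β = (θ_goal − ψ) mod 360° = 13.3813° = 0.233549 rad.
Common terms: sin α = -0.290391, cos α = -0.956908, sin β = 0.231431, cos β = 0.972851, cos(α−β) = -0.998135, d² = 19.590489. Work in radians in the unit-radius frame; every candidate has L = ρ·(t + p + q).
LSL: p² = 2 + d² − 2cos(α−β) + 2d(sin α − sin β) = 18.967472; p = √p² = 4.355166; φ = atan2(cos β − cos α, d + sin α − sin β) = 0.459050 rad; t = (φ − α) mod 2π = 3.306008 rad, q = (β − φ) mod 2π = 6.057684 rad → L = 5.31·(3.306008 + 4.355166 + 6.057684) = 5.31·13.718858 = 72.847134 m
RSR: p² = 2 + d² − 2cos(α−β) + 2d(sin β − sin α) = 28.206046; p = √p² = 5.310936; φ = atan2(cos α − cos β, d − sin α + sin β) = -0.371867 rad; t = (α − φ) mod 2π = 3.808095 rad, q = (φ − β) mod 2π = 5.677769 rad → L = 5.31·(3.808095 + 5.310936 + 5.677769) = 5.31·14.796801 = 78.571013 m
LSR: p² = d² − 2 + 2cos(α−β) + 2d(sin α + sin β) = 15.072297; p = √p² = 3.882306; φ = atan2(−cos α − cos β, d + sin α + sin β) − atan2(−2, p) = 0.472050 rad; t = (φ − α) mod 2π = 3.319007 rad, q = (φ − β) mod 2π = 0.238501 rad → L = 5.31·(3.319007 + 3.882306 + 0.238501) = 5.31·7.439814 = 39.505410 m
RSL: p² = d² − 2 + 2cos(α−β) − 2d(sin α + sin β) = 16.116143; p = √p² = 4.014492; φ = atan2(cos α + cos β, d − sin α − sin β) − atan2(2, p) = -0.458648 rad; t = (α − φ) mod 2π = 3.894876 rad, q = (β − φ) mod 2π = 0.692197 rad → L = 5.31·(3.894876 + 4.014492 + 0.692197) = 5.31·8.601564 = 45.674304 m
RLR: c = (6 − d² + 2cos(α−β) + 2d(sin α − sin β))/8 = -2.525756, |c| > 1 → infeasible
LRL: c = (6 − d² + 2cos(α−β) − 2d(sin α − sin β))/8 = -1.370934, |c| > 1 → infeasible
Shortest: LSR with L = 39.505410 m ≈ 39.5054 m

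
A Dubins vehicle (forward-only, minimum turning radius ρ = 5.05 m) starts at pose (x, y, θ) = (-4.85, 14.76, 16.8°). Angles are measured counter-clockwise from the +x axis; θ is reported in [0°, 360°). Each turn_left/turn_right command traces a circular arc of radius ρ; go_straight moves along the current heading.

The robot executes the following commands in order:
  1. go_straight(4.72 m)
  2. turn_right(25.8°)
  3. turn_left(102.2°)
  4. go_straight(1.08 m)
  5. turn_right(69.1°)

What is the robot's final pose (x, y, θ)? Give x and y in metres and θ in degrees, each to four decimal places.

set_pose: (x, y, θ) = (-4.8500, 14.7600, 16.8000°), ρ = 5.05
go_straight(4.72): x += 4.72·cos θ, y += 4.72·sin θ → (-0.3315, 16.1242, 16.8000°)
turn_right(25.8°): centre at ρ to the right, rotate −25.8° → (1.9182, 16.2776, -9.0000° ≡ 351.0000°)
turn_left(102.2°): centre at ρ to the left, rotate +102.2° → (7.7503, 21.5473, 453.2000° ≡ 93.2000°)
go_straight(1.08): x += 1.08·cos θ, y += 1.08·sin θ → (7.6900, 22.6256, 93.2000°)
turn_right(69.1°): centre at ρ to the right, rotate −69.1° → (10.6700, 27.5173, 24.1000°)

(10.6700, 27.5173, 24.1000°)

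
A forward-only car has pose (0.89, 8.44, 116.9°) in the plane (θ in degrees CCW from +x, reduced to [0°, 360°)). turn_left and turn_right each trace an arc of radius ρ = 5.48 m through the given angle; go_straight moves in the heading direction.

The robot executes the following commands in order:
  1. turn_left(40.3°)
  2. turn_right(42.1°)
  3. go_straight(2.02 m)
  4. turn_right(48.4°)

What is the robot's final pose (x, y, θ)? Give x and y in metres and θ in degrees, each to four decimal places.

set_pose: (x, y, θ) = (0.8900, 8.4400, 116.9000°), ρ = 5.48
turn_left(40.3°): centre at ρ to the left, rotate +40.3° → (-1.8735, 11.0125, 157.2000°)
turn_right(42.1°): centre at ρ to the right, rotate −42.1° → (-4.7124, 13.7397, 115.1000°)
go_straight(2.02): x += 2.02·cos θ, y += 2.02·sin θ → (-5.5693, 15.5689, 115.1000°)
turn_right(48.4°): centre at ρ to the right, rotate −48.4° → (-5.6398, 20.0611, 66.7000°)

(-5.6398, 20.0611, 66.7000°)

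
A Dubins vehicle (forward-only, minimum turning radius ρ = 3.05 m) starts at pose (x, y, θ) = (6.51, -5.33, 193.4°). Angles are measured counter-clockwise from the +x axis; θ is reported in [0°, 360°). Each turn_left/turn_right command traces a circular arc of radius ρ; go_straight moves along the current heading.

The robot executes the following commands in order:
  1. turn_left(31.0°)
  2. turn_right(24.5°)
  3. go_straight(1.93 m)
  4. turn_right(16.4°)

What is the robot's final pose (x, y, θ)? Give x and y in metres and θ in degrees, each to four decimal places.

set_pose: (x, y, θ) = (6.5100, -5.3300, 193.4000°), ρ = 3.05
turn_left(31.0°): centre at ρ to the left, rotate +31.0° → (5.0829, -6.1178, 224.4000°)
turn_right(24.5°): centre at ρ to the right, rotate −24.5° → (3.9870, -6.8066, 199.9000°)
go_straight(1.93): x += 1.93·cos θ, y += 1.93·sin θ → (2.1723, -7.4635, 199.9000°)
turn_right(16.4°): centre at ρ to the right, rotate −16.4° → (1.3203, -7.6399, 183.5000°)

(1.3203, -7.6399, 183.5000°)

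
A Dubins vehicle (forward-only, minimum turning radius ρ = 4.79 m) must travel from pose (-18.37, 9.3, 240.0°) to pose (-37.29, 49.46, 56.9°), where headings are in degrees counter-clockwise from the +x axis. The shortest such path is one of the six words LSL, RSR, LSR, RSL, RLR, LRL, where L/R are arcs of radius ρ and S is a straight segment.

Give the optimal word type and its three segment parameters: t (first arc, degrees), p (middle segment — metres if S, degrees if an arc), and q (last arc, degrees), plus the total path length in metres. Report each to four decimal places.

Let ψ = atan2(Δy, Δx) = atan2(40.16, -18.92) = 115.2259° be the start→goal bearing.
Normalize: d = |goal − start| / ρ = 44.393603/4.79 = 9.267976, α = (θ_start − ψ) mod 360° = 124.7741° = 2.177720 rad, β = (θ_goal − ψ) mod 360° = 301.6741° = 5.265207 rad.
Common terms: sin α = 0.821407, cos α = -0.570343, sin β = -0.851048, cos β = 0.525088, cos(α−β) = -0.998537, d² = 85.895372. Work in radians in the unit-radius frame; every candidate has L = ρ·(t + p + q).
LSL: p² = 2 + d² − 2cos(α−β) + 2d(sin α − sin β) = 120.892985; p = √p² = 10.995135; φ = atan2(cos β − cos α, d + sin α − sin β) = 0.099794 rad; t = (φ − α) mod 2π = 4.205260 rad, q = (β − φ) mod 2π = 5.165413 rad → L = 4.79·(4.205260 + 10.995135 + 5.165413) = 4.79·20.365807 = 97.552217 m
RSR: p² = 2 + d² − 2cos(α−β) + 2d(sin β − sin α) = 58.891905; p = √p² = 7.674106; φ = atan2(cos α − cos β, d − sin α + sin β) = -0.143233 rad; t = (α − φ) mod 2π = 2.320953 rad, q = (φ − β) mod 2π = 0.874745 rad → L = 4.79·(2.320953 + 7.674106 + 0.874745) = 4.79·10.869804 = 52.066361 m
LSR: p² = d² − 2 + 2cos(α−β) + 2d(sin α + sin β) = 81.348865; p = √p² = 9.019361; φ = atan2(−cos α − cos β, d + sin α + sin β) − atan2(−2, p) = 0.223113 rad; t = (φ − α) mod 2π = 4.328579 rad, q = (φ − β) mod 2π = 1.241091 rad → L = 4.79·(4.328579 + 9.019361 + 1.241091) = 4.79·14.589030 = 69.881455 m
RSL: p² = d² − 2 + 2cos(α−β) − 2d(sin α + sin β) = 82.447732; p = √p² = 9.080073; φ = atan2(cos α + cos β, d − sin α − sin β) − atan2(2, p) = -0.221668 rad; t = (α − φ) mod 2π = 2.399388 rad, q = (β − φ) mod 2π = 5.486875 rad → L = 4.79·(2.399388 + 9.080073 + 5.486875) = 4.79·16.966336 = 81.268751 m
RLR: c = (6 − d² + 2cos(α−β) + 2d(sin α − sin β))/8 = -6.361488, |c| > 1 → infeasible
LRL: c = (6 − d² + 2cos(α−β) − 2d(sin α − sin β))/8 = -14.111623, |c| > 1 → infeasible
Shortest: RSR with L = 52.066361 m ≈ 52.0664 m
Convert RSR to answer units (arcs ×180/π): t = 2.320953·180/π = 132.9808°, p = ρ·p = 4.79·7.674106 = 36.7590 m, q = 0.874745·180/π = 50.1192°, L = 52.0664 m.

RSR: t = 132.9808°, p = 36.7590 m, q = 50.1192°, L = 52.0664 m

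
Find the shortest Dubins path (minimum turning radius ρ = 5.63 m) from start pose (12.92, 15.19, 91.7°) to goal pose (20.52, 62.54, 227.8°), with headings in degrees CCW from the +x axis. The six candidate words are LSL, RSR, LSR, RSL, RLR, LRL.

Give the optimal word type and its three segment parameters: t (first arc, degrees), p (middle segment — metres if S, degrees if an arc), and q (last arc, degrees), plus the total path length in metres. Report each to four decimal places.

RSL: t = 24.6414°, p = 42.3629 m, q = 160.7414°, L = 60.5790 m

Let ψ = atan2(Δy, Δx) = atan2(47.35, 7.60) = 80.8814° be the start→goal bearing.
Normalize: d = |goal − start| / ρ = 47.956048/5.63 = 8.517948, α = (θ_start − ψ) mod 360° = 10.8186° = 0.188820 rad, β = (θ_goal − ψ) mod 360° = 146.9186° = 2.564213 rad.
Common terms: sin α = 0.187700, cos α = 0.982226, sin β = 0.545830, cos β = -0.837896, cos(α−β) = -0.720551, d² = 72.555439. Work in radians in the unit-radius frame; every candidate has L = ρ·(t + p + q).
LSL: p² = 2 + d² − 2cos(α−β) + 2d(sin α − sin β) = 69.895474; p = √p² = 8.360351; φ = atan2(cos β − cos α, d + sin α − sin β) = -0.219466 rad; t = (φ − α) mod 2π = 5.874899 rad, q = (β − φ) mod 2π = 2.783680 rad → L = 5.63·(5.874899 + 8.360351 + 2.783680) = 5.63·17.018930 = 95.816575 m
RSR: p² = 2 + d² − 2cos(α−β) + 2d(sin β − sin α) = 82.097608; p = √p² = 9.060773; φ = atan2(cos α − cos β, d − sin α + sin β) = 0.202255 rad; t = (α − φ) mod 2π = 6.269750 rad, q = (φ − β) mod 2π = 3.921228 rad → L = 5.63·(6.269750 + 9.060773 + 3.921228) = 5.63·19.251751 = 108.387356 m
LSR: p² = d² − 2 + 2cos(α−β) + 2d(sin α + sin β) = 81.610680; p = √p² = 9.033863; φ = atan2(−cos α − cos β, d + sin α + sin β) − atan2(−2, p) = 0.202275 rad; t = (φ − α) mod 2π = 0.013455 rad, q = (φ − β) mod 2π = 3.921248 rad → L = 5.63·(0.013455 + 9.033863 + 3.921248) = 5.63·12.968566 = 73.013027 m
RSL: p² = d² − 2 + 2cos(α−β) − 2d(sin α + sin β) = 56.617994; p = √p² = 7.524493; φ = atan2(cos α + cos β, d − sin α − sin β) − atan2(2, p) = -0.241253 rad; t = (α − φ) mod 2π = 0.430073 rad, q = (β − φ) mod 2π = 2.805466 rad → L = 5.63·(0.430073 + 7.524493 + 2.805466) = 5.63·10.760032 = 60.578981 m
RLR: c = (6 − d² + 2cos(α−β) + 2d(sin α − sin β))/8 = -9.262201, |c| > 1 → infeasible
LRL: c = (6 − d² + 2cos(α−β) − 2d(sin α − sin β))/8 = -7.736934, |c| > 1 → infeasible
Shortest: RSL with L = 60.578981 m ≈ 60.5790 m
Convert RSL to answer units (arcs ×180/π): t = 0.430073·180/π = 24.6414°, p = ρ·p = 5.63·7.524493 = 42.3629 m, q = 2.805466·180/π = 160.7414°, L = 60.5790 m.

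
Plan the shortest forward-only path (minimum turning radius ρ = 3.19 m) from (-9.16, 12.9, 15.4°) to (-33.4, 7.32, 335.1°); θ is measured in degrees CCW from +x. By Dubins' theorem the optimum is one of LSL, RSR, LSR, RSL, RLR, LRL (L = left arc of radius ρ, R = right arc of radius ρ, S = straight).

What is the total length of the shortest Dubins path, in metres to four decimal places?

Let ψ = atan2(Δy, Δx) = atan2(-5.58, -24.24) = -167.0365° be the start→goal bearing.
Normalize: d = |goal − start| / ρ = 24.873962/3.19 = 7.797480, α = (θ_start − ψ) mod 360° = 182.4365° = 3.184117 rad, β = (θ_goal − ψ) mod 360° = 142.1365° = 2.480749 rad.
Common terms: sin α = -0.042511, cos α = -0.999096, sin β = 0.613783, cos β = -0.789475, cos(α−β) = 0.762668, d² = 60.800700. Work in radians in the unit-radius frame; every candidate has L = ρ·(t + p + q).
LSL: p² = 2 + d² − 2cos(α−β) + 2d(sin α − sin β) = 51.040478; p = √p² = 7.144262; φ = atan2(cos β − cos α, d + sin α − sin β) = 0.029345 rad; t = (φ − α) mod 2π = 3.128414 rad, q = (β − φ) mod 2π = 2.451404 rad → L = 3.19·(3.128414 + 7.144262 + 2.451404) = 3.19·12.724080 = 40.589814 m
RSR: p² = 2 + d² − 2cos(α−β) + 2d(sin β − sin α) = 71.510248; p = √p² = 8.456373; φ = atan2(cos α − cos β, d − sin α + sin β) = -0.024791 rad; t = (α − φ) mod 2π = 3.208908 rad, q = (φ − β) mod 2π = 3.777645 rad → L = 3.19·(3.208908 + 8.456373 + 3.777645) = 3.19·15.442926 = 49.262935 m
LSR: p² = d² − 2 + 2cos(α−β) + 2d(sin α + sin β) = 69.234993; p = √p² = 8.320757; φ = atan2(−cos α − cos β, d + sin α + sin β) − atan2(−2, p) = 0.446440 rad; t = (φ − α) mod 2π = 3.545509 rad, q = (φ − β) mod 2π = 4.248877 rad → L = 3.19·(3.545509 + 8.320757 + 4.248877) = 3.19·16.115142 = 51.407304 m
RSL: p² = d² − 2 + 2cos(α−β) − 2d(sin α + sin β) = 51.417080; p = √p² = 7.170570; φ = atan2(cos α + cos β, d − sin α − sin β) − atan2(2, p) = -0.514640 rad; t = (α − φ) mod 2π = 3.698757 rad, q = (β − φ) mod 2π = 2.995389 rad → L = 3.19·(3.698757 + 7.170570 + 2.995389) = 3.19·13.864717 = 44.228447 m
RLR: c = (6 − d² + 2cos(α−β) + 2d(sin α − sin β))/8 = -7.938781, |c| > 1 → infeasible
LRL: c = (6 − d² + 2cos(α−β) − 2d(sin α − sin β))/8 = -5.380060, |c| > 1 → infeasible
Shortest: LSL with L = 40.589814 m ≈ 40.5898 m

40.5898 m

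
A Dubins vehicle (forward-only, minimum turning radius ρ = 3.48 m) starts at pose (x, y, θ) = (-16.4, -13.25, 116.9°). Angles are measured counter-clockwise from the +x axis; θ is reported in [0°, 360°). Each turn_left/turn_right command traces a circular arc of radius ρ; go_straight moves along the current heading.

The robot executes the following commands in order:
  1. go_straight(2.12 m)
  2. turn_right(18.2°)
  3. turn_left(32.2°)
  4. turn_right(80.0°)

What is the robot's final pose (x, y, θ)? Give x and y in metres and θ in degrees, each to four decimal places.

set_pose: (x, y, θ) = (-16.4000, -13.2500, 116.9000°), ρ = 3.48
go_straight(2.12): x += 2.12·cos θ, y += 2.12·sin θ → (-17.3592, -11.3594, 116.9000°)
turn_right(18.2°): centre at ρ to the right, rotate −18.2° → (-17.6957, -10.3113, 98.7000°)
turn_left(32.2°): centre at ρ to the left, rotate +32.2° → (-18.5053, -8.5592, 130.9000°)
turn_right(80.0°): centre at ρ to the right, rotate −80.0° → (-18.5755, -4.0859, 50.9000°)

(-18.5755, -4.0859, 50.9000°)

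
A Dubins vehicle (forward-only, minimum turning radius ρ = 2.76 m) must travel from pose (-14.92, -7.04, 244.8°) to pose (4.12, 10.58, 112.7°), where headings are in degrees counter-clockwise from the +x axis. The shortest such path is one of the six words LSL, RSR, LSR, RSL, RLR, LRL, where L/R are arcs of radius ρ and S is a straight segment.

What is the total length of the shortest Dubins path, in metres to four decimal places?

33.5670 m

Let ψ = atan2(Δy, Δx) = atan2(17.62, 19.04) = 42.7818° be the start→goal bearing.
Normalize: d = |goal − start| / ρ = 25.941974/2.76 = 9.399266, α = (θ_start − ψ) mod 360° = 202.0182° = 3.525883 rad, β = (θ_goal − ψ) mod 360° = 69.9182° = 1.220303 rad.
Common terms: sin α = -0.374901, cos α = -0.927065, sin β = 0.939203, cos β = 0.343361, cos(α−β) = -0.670427, d² = 88.346198. Work in radians in the unit-radius frame; every candidate has L = ρ·(t + p + q).
LSL: p² = 2 + d² − 2cos(α−β) + 2d(sin α − sin β) = 66.983816; p = √p² = 8.184364; φ = atan2(cos β − cos α, d + sin α − sin β) = 0.155856 rad; t = (φ − α) mod 2π = 2.913159 rad, q = (β − φ) mod 2π = 1.064447 rad → L = 2.76·(2.913159 + 8.184364 + 1.064447) = 2.76·12.161969 = 33.567036 m
RSR: p² = 2 + d² − 2cos(α−β) + 2d(sin β − sin α) = 116.390287; p = √p² = 10.788433; φ = atan2(cos α − cos β, d − sin α + sin β) = -0.118032 rad; t = (α − φ) mod 2π = 3.643915 rad, q = (φ − β) mod 2π = 4.944850 rad → L = 2.76·(3.643915 + 10.788433 + 4.944850) = 2.76·19.377198 = 53.481067 m
LSR: p² = d² − 2 + 2cos(α−β) + 2d(sin α + sin β) = 95.613398; p = √p² = 9.778210; φ = atan2(−cos α − cos β, d + sin α + sin β) − atan2(−2, p) = 0.260271 rad; t = (φ − α) mod 2π = 3.017573 rad, q = (φ − β) mod 2π = 5.323153 rad → L = 2.76·(3.017573 + 9.778210 + 5.323153) = 2.76·18.118936 = 50.008265 m
RSL: p² = d² − 2 + 2cos(α−β) − 2d(sin α + sin β) = 74.397292; p = √p² = 8.625386; φ = atan2(cos α + cos β, d − sin α − sin β) − atan2(2, p) = -0.293819 rad; t = (α − φ) mod 2π = 3.819702 rad, q = (β − φ) mod 2π = 1.514122 rad → L = 2.76·(3.819702 + 8.625386 + 1.514122) = 2.76·13.959210 = 38.527419 m
RLR: c = (6 − d² + 2cos(α−β) + 2d(sin α − sin β))/8 = -13.548786, |c| > 1 → infeasible
LRL: c = (6 − d² + 2cos(α−β) − 2d(sin α − sin β))/8 = -7.372977, |c| > 1 → infeasible
Shortest: LSL with L = 33.567036 m ≈ 33.5670 m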